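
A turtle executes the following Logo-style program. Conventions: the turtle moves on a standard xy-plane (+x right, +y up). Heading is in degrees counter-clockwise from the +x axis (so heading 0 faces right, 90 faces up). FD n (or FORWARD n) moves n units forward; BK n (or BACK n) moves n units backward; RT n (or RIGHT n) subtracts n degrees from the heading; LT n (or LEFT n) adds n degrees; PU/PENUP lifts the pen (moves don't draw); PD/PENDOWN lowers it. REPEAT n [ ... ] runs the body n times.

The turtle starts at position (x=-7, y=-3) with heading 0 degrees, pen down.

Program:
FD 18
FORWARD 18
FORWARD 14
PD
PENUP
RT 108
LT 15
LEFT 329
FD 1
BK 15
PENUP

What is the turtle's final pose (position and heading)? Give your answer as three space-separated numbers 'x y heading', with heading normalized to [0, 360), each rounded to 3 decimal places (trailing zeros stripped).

Answer: 50.829 8.607 236

Derivation:
Executing turtle program step by step:
Start: pos=(-7,-3), heading=0, pen down
FD 18: (-7,-3) -> (11,-3) [heading=0, draw]
FD 18: (11,-3) -> (29,-3) [heading=0, draw]
FD 14: (29,-3) -> (43,-3) [heading=0, draw]
PD: pen down
PU: pen up
RT 108: heading 0 -> 252
LT 15: heading 252 -> 267
LT 329: heading 267 -> 236
FD 1: (43,-3) -> (42.441,-3.829) [heading=236, move]
BK 15: (42.441,-3.829) -> (50.829,8.607) [heading=236, move]
PU: pen up
Final: pos=(50.829,8.607), heading=236, 3 segment(s) drawn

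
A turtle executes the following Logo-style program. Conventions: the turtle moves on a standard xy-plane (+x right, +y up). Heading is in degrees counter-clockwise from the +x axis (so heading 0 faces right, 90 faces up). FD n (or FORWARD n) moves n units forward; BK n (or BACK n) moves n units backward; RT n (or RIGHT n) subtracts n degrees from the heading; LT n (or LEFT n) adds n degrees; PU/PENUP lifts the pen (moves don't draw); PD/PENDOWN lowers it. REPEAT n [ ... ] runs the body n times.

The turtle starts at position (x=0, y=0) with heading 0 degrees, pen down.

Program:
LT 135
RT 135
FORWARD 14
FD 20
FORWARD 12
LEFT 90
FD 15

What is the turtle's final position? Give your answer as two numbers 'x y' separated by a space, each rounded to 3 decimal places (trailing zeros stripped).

Executing turtle program step by step:
Start: pos=(0,0), heading=0, pen down
LT 135: heading 0 -> 135
RT 135: heading 135 -> 0
FD 14: (0,0) -> (14,0) [heading=0, draw]
FD 20: (14,0) -> (34,0) [heading=0, draw]
FD 12: (34,0) -> (46,0) [heading=0, draw]
LT 90: heading 0 -> 90
FD 15: (46,0) -> (46,15) [heading=90, draw]
Final: pos=(46,15), heading=90, 4 segment(s) drawn

Answer: 46 15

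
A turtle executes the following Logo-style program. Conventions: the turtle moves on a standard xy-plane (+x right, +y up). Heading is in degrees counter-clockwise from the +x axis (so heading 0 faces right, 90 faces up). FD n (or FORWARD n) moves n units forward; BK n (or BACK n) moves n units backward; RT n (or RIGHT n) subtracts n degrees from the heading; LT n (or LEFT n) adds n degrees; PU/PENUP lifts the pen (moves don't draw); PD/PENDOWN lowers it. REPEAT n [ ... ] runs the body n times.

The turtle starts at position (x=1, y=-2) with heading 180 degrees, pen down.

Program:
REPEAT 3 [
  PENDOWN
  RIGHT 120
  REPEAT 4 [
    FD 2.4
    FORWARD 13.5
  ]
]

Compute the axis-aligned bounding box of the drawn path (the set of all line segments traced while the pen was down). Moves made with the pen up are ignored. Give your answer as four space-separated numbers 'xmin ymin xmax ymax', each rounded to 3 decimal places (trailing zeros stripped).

Answer: 1 -2 64.6 53.079

Derivation:
Executing turtle program step by step:
Start: pos=(1,-2), heading=180, pen down
REPEAT 3 [
  -- iteration 1/3 --
  PD: pen down
  RT 120: heading 180 -> 60
  REPEAT 4 [
    -- iteration 1/4 --
    FD 2.4: (1,-2) -> (2.2,0.078) [heading=60, draw]
    FD 13.5: (2.2,0.078) -> (8.95,11.77) [heading=60, draw]
    -- iteration 2/4 --
    FD 2.4: (8.95,11.77) -> (10.15,13.848) [heading=60, draw]
    FD 13.5: (10.15,13.848) -> (16.9,25.54) [heading=60, draw]
    -- iteration 3/4 --
    FD 2.4: (16.9,25.54) -> (18.1,27.618) [heading=60, draw]
    FD 13.5: (18.1,27.618) -> (24.85,39.309) [heading=60, draw]
    -- iteration 4/4 --
    FD 2.4: (24.85,39.309) -> (26.05,41.388) [heading=60, draw]
    FD 13.5: (26.05,41.388) -> (32.8,53.079) [heading=60, draw]
  ]
  -- iteration 2/3 --
  PD: pen down
  RT 120: heading 60 -> 300
  REPEAT 4 [
    -- iteration 1/4 --
    FD 2.4: (32.8,53.079) -> (34,51.001) [heading=300, draw]
    FD 13.5: (34,51.001) -> (40.75,39.309) [heading=300, draw]
    -- iteration 2/4 --
    FD 2.4: (40.75,39.309) -> (41.95,37.231) [heading=300, draw]
    FD 13.5: (41.95,37.231) -> (48.7,25.54) [heading=300, draw]
    -- iteration 3/4 --
    FD 2.4: (48.7,25.54) -> (49.9,23.461) [heading=300, draw]
    FD 13.5: (49.9,23.461) -> (56.65,11.77) [heading=300, draw]
    -- iteration 4/4 --
    FD 2.4: (56.65,11.77) -> (57.85,9.691) [heading=300, draw]
    FD 13.5: (57.85,9.691) -> (64.6,-2) [heading=300, draw]
  ]
  -- iteration 3/3 --
  PD: pen down
  RT 120: heading 300 -> 180
  REPEAT 4 [
    -- iteration 1/4 --
    FD 2.4: (64.6,-2) -> (62.2,-2) [heading=180, draw]
    FD 13.5: (62.2,-2) -> (48.7,-2) [heading=180, draw]
    -- iteration 2/4 --
    FD 2.4: (48.7,-2) -> (46.3,-2) [heading=180, draw]
    FD 13.5: (46.3,-2) -> (32.8,-2) [heading=180, draw]
    -- iteration 3/4 --
    FD 2.4: (32.8,-2) -> (30.4,-2) [heading=180, draw]
    FD 13.5: (30.4,-2) -> (16.9,-2) [heading=180, draw]
    -- iteration 4/4 --
    FD 2.4: (16.9,-2) -> (14.5,-2) [heading=180, draw]
    FD 13.5: (14.5,-2) -> (1,-2) [heading=180, draw]
  ]
]
Final: pos=(1,-2), heading=180, 24 segment(s) drawn

Segment endpoints: x in {1, 1, 2.2, 8.95, 10.15, 14.5, 16.9, 16.9, 18.1, 24.85, 26.05, 30.4, 32.8, 32.8, 34, 40.75, 41.95, 46.3, 48.7, 48.7, 49.9, 56.65, 57.85, 62.2, 64.6}, y in {-2, -2, -2, -2, -2, -2, -2, -2, -2, -2, 0.078, 9.691, 11.77, 11.77, 13.848, 23.461, 25.54, 25.54, 27.618, 37.231, 39.309, 41.388, 51.001, 53.079}
xmin=1, ymin=-2, xmax=64.6, ymax=53.079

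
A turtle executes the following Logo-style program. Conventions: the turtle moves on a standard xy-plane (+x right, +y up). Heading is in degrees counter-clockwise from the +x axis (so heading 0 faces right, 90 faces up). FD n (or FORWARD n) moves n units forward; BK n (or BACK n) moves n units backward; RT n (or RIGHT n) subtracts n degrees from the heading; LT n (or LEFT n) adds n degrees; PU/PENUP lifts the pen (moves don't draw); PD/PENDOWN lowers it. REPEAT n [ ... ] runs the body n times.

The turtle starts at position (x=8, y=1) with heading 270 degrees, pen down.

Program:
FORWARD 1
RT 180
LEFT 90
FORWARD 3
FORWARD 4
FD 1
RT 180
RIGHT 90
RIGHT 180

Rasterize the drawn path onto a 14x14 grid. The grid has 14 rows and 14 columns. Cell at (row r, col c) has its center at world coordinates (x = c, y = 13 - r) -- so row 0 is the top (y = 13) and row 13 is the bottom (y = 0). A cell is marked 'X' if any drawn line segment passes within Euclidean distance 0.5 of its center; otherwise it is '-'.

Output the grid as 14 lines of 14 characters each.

Segment 0: (8,1) -> (8,0)
Segment 1: (8,0) -> (5,0)
Segment 2: (5,0) -> (1,0)
Segment 3: (1,0) -> (0,0)

Answer: --------------
--------------
--------------
--------------
--------------
--------------
--------------
--------------
--------------
--------------
--------------
--------------
--------X-----
XXXXXXXXX-----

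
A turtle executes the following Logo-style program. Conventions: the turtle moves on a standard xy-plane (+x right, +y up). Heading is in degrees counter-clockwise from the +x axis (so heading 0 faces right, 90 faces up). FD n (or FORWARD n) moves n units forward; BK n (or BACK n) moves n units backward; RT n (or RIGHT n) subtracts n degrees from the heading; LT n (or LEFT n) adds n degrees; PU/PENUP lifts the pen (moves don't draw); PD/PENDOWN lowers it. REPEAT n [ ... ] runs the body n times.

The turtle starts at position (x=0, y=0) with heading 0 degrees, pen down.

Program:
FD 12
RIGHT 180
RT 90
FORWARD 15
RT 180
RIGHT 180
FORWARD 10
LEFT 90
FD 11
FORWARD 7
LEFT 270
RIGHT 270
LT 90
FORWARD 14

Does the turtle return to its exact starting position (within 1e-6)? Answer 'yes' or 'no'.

Executing turtle program step by step:
Start: pos=(0,0), heading=0, pen down
FD 12: (0,0) -> (12,0) [heading=0, draw]
RT 180: heading 0 -> 180
RT 90: heading 180 -> 90
FD 15: (12,0) -> (12,15) [heading=90, draw]
RT 180: heading 90 -> 270
RT 180: heading 270 -> 90
FD 10: (12,15) -> (12,25) [heading=90, draw]
LT 90: heading 90 -> 180
FD 11: (12,25) -> (1,25) [heading=180, draw]
FD 7: (1,25) -> (-6,25) [heading=180, draw]
LT 270: heading 180 -> 90
RT 270: heading 90 -> 180
LT 90: heading 180 -> 270
FD 14: (-6,25) -> (-6,11) [heading=270, draw]
Final: pos=(-6,11), heading=270, 6 segment(s) drawn

Start position: (0, 0)
Final position: (-6, 11)
Distance = 12.53; >= 1e-6 -> NOT closed

Answer: no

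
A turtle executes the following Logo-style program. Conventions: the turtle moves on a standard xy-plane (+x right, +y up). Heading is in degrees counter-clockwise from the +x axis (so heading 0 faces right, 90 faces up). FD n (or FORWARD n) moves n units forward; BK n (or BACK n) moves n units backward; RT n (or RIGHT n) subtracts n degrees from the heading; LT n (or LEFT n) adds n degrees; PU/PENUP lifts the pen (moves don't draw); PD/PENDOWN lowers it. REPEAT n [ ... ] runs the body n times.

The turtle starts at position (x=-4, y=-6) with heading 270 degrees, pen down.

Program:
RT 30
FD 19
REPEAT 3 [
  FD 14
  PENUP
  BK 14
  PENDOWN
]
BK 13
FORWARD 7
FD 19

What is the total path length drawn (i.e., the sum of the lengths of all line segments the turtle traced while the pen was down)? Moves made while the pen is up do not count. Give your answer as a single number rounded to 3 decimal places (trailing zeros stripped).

Answer: 100

Derivation:
Executing turtle program step by step:
Start: pos=(-4,-6), heading=270, pen down
RT 30: heading 270 -> 240
FD 19: (-4,-6) -> (-13.5,-22.454) [heading=240, draw]
REPEAT 3 [
  -- iteration 1/3 --
  FD 14: (-13.5,-22.454) -> (-20.5,-34.579) [heading=240, draw]
  PU: pen up
  BK 14: (-20.5,-34.579) -> (-13.5,-22.454) [heading=240, move]
  PD: pen down
  -- iteration 2/3 --
  FD 14: (-13.5,-22.454) -> (-20.5,-34.579) [heading=240, draw]
  PU: pen up
  BK 14: (-20.5,-34.579) -> (-13.5,-22.454) [heading=240, move]
  PD: pen down
  -- iteration 3/3 --
  FD 14: (-13.5,-22.454) -> (-20.5,-34.579) [heading=240, draw]
  PU: pen up
  BK 14: (-20.5,-34.579) -> (-13.5,-22.454) [heading=240, move]
  PD: pen down
]
BK 13: (-13.5,-22.454) -> (-7,-11.196) [heading=240, draw]
FD 7: (-7,-11.196) -> (-10.5,-17.258) [heading=240, draw]
FD 19: (-10.5,-17.258) -> (-20,-33.713) [heading=240, draw]
Final: pos=(-20,-33.713), heading=240, 7 segment(s) drawn

Segment lengths:
  seg 1: (-4,-6) -> (-13.5,-22.454), length = 19
  seg 2: (-13.5,-22.454) -> (-20.5,-34.579), length = 14
  seg 3: (-13.5,-22.454) -> (-20.5,-34.579), length = 14
  seg 4: (-13.5,-22.454) -> (-20.5,-34.579), length = 14
  seg 5: (-13.5,-22.454) -> (-7,-11.196), length = 13
  seg 6: (-7,-11.196) -> (-10.5,-17.258), length = 7
  seg 7: (-10.5,-17.258) -> (-20,-33.713), length = 19
Total = 100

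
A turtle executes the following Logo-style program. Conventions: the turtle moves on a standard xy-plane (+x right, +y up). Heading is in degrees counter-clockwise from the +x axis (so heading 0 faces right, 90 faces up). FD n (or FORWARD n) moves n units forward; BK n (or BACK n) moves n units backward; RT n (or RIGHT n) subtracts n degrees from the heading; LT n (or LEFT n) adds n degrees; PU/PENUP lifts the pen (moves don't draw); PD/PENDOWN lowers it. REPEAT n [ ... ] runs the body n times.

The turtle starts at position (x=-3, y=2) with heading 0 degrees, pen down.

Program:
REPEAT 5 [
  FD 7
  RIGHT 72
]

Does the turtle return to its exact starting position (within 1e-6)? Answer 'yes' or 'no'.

Executing turtle program step by step:
Start: pos=(-3,2), heading=0, pen down
REPEAT 5 [
  -- iteration 1/5 --
  FD 7: (-3,2) -> (4,2) [heading=0, draw]
  RT 72: heading 0 -> 288
  -- iteration 2/5 --
  FD 7: (4,2) -> (6.163,-4.657) [heading=288, draw]
  RT 72: heading 288 -> 216
  -- iteration 3/5 --
  FD 7: (6.163,-4.657) -> (0.5,-8.772) [heading=216, draw]
  RT 72: heading 216 -> 144
  -- iteration 4/5 --
  FD 7: (0.5,-8.772) -> (-5.163,-4.657) [heading=144, draw]
  RT 72: heading 144 -> 72
  -- iteration 5/5 --
  FD 7: (-5.163,-4.657) -> (-3,2) [heading=72, draw]
  RT 72: heading 72 -> 0
]
Final: pos=(-3,2), heading=0, 5 segment(s) drawn

Start position: (-3, 2)
Final position: (-3, 2)
Distance = 0; < 1e-6 -> CLOSED

Answer: yes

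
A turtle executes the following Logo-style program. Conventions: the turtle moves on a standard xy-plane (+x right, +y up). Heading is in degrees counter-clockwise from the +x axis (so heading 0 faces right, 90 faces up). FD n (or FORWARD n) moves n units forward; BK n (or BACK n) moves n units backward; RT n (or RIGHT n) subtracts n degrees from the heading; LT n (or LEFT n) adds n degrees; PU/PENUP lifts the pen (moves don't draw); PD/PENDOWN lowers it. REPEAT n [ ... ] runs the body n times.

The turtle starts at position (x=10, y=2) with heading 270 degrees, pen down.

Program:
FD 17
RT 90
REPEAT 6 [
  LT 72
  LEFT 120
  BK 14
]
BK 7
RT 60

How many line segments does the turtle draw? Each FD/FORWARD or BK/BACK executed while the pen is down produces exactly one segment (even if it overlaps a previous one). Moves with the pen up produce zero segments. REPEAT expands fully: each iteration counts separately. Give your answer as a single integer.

Executing turtle program step by step:
Start: pos=(10,2), heading=270, pen down
FD 17: (10,2) -> (10,-15) [heading=270, draw]
RT 90: heading 270 -> 180
REPEAT 6 [
  -- iteration 1/6 --
  LT 72: heading 180 -> 252
  LT 120: heading 252 -> 12
  BK 14: (10,-15) -> (-3.694,-17.911) [heading=12, draw]
  -- iteration 2/6 --
  LT 72: heading 12 -> 84
  LT 120: heading 84 -> 204
  BK 14: (-3.694,-17.911) -> (9.096,-12.216) [heading=204, draw]
  -- iteration 3/6 --
  LT 72: heading 204 -> 276
  LT 120: heading 276 -> 36
  BK 14: (9.096,-12.216) -> (-2.231,-20.445) [heading=36, draw]
  -- iteration 4/6 --
  LT 72: heading 36 -> 108
  LT 120: heading 108 -> 228
  BK 14: (-2.231,-20.445) -> (7.137,-10.041) [heading=228, draw]
  -- iteration 5/6 --
  LT 72: heading 228 -> 300
  LT 120: heading 300 -> 60
  BK 14: (7.137,-10.041) -> (0.137,-22.166) [heading=60, draw]
  -- iteration 6/6 --
  LT 72: heading 60 -> 132
  LT 120: heading 132 -> 252
  BK 14: (0.137,-22.166) -> (4.463,-8.851) [heading=252, draw]
]
BK 7: (4.463,-8.851) -> (6.627,-2.194) [heading=252, draw]
RT 60: heading 252 -> 192
Final: pos=(6.627,-2.194), heading=192, 8 segment(s) drawn
Segments drawn: 8

Answer: 8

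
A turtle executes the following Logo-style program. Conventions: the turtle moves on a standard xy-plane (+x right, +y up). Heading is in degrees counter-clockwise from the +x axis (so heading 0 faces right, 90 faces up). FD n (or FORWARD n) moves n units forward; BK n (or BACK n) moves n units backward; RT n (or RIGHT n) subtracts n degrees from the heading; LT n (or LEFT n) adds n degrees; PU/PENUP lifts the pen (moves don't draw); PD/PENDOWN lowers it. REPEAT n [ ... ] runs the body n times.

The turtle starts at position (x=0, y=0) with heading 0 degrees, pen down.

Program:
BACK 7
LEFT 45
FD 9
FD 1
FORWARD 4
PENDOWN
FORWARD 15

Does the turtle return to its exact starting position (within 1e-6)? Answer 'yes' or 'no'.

Executing turtle program step by step:
Start: pos=(0,0), heading=0, pen down
BK 7: (0,0) -> (-7,0) [heading=0, draw]
LT 45: heading 0 -> 45
FD 9: (-7,0) -> (-0.636,6.364) [heading=45, draw]
FD 1: (-0.636,6.364) -> (0.071,7.071) [heading=45, draw]
FD 4: (0.071,7.071) -> (2.899,9.899) [heading=45, draw]
PD: pen down
FD 15: (2.899,9.899) -> (13.506,20.506) [heading=45, draw]
Final: pos=(13.506,20.506), heading=45, 5 segment(s) drawn

Start position: (0, 0)
Final position: (13.506, 20.506)
Distance = 24.554; >= 1e-6 -> NOT closed

Answer: no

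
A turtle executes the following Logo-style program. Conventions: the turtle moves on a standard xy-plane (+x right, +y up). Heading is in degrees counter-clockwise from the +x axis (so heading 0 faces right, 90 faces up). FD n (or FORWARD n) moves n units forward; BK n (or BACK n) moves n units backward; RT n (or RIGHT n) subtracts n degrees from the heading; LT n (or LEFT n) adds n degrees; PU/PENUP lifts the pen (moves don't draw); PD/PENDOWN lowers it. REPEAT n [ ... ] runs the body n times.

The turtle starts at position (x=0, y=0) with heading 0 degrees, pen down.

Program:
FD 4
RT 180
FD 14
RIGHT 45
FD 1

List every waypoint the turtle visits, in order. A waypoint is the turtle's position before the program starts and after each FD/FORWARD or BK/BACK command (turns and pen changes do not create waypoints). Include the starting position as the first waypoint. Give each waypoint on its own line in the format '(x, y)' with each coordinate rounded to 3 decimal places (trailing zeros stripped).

Executing turtle program step by step:
Start: pos=(0,0), heading=0, pen down
FD 4: (0,0) -> (4,0) [heading=0, draw]
RT 180: heading 0 -> 180
FD 14: (4,0) -> (-10,0) [heading=180, draw]
RT 45: heading 180 -> 135
FD 1: (-10,0) -> (-10.707,0.707) [heading=135, draw]
Final: pos=(-10.707,0.707), heading=135, 3 segment(s) drawn
Waypoints (4 total):
(0, 0)
(4, 0)
(-10, 0)
(-10.707, 0.707)

Answer: (0, 0)
(4, 0)
(-10, 0)
(-10.707, 0.707)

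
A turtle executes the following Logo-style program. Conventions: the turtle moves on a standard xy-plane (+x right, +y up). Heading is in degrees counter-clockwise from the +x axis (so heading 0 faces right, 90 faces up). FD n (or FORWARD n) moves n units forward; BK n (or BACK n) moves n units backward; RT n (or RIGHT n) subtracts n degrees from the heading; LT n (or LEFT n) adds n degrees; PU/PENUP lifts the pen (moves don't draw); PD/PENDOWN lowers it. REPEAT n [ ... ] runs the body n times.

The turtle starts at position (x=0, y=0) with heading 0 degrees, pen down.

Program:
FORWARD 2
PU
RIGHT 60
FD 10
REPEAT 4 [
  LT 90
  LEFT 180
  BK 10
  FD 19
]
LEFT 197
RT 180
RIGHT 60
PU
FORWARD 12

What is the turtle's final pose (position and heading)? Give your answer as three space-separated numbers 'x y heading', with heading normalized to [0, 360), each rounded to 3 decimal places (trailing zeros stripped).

Answer: 4.301 -20.353 257

Derivation:
Executing turtle program step by step:
Start: pos=(0,0), heading=0, pen down
FD 2: (0,0) -> (2,0) [heading=0, draw]
PU: pen up
RT 60: heading 0 -> 300
FD 10: (2,0) -> (7,-8.66) [heading=300, move]
REPEAT 4 [
  -- iteration 1/4 --
  LT 90: heading 300 -> 30
  LT 180: heading 30 -> 210
  BK 10: (7,-8.66) -> (15.66,-3.66) [heading=210, move]
  FD 19: (15.66,-3.66) -> (-0.794,-13.16) [heading=210, move]
  -- iteration 2/4 --
  LT 90: heading 210 -> 300
  LT 180: heading 300 -> 120
  BK 10: (-0.794,-13.16) -> (4.206,-21.821) [heading=120, move]
  FD 19: (4.206,-21.821) -> (-5.294,-5.366) [heading=120, move]
  -- iteration 3/4 --
  LT 90: heading 120 -> 210
  LT 180: heading 210 -> 30
  BK 10: (-5.294,-5.366) -> (-13.954,-10.366) [heading=30, move]
  FD 19: (-13.954,-10.366) -> (2.5,-0.866) [heading=30, move]
  -- iteration 4/4 --
  LT 90: heading 30 -> 120
  LT 180: heading 120 -> 300
  BK 10: (2.5,-0.866) -> (-2.5,7.794) [heading=300, move]
  FD 19: (-2.5,7.794) -> (7,-8.66) [heading=300, move]
]
LT 197: heading 300 -> 137
RT 180: heading 137 -> 317
RT 60: heading 317 -> 257
PU: pen up
FD 12: (7,-8.66) -> (4.301,-20.353) [heading=257, move]
Final: pos=(4.301,-20.353), heading=257, 1 segment(s) drawn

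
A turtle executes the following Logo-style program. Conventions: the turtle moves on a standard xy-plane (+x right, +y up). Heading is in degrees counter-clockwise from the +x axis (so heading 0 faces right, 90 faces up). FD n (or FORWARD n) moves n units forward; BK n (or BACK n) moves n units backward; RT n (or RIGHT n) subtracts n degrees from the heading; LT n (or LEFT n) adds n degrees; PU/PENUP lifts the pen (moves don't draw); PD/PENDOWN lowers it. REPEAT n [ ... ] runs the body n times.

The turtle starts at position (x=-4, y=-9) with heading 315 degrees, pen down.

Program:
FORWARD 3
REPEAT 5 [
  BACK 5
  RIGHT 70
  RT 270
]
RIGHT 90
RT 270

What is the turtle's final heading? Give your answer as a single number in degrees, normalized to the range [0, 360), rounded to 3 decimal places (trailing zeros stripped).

Answer: 55

Derivation:
Executing turtle program step by step:
Start: pos=(-4,-9), heading=315, pen down
FD 3: (-4,-9) -> (-1.879,-11.121) [heading=315, draw]
REPEAT 5 [
  -- iteration 1/5 --
  BK 5: (-1.879,-11.121) -> (-5.414,-7.586) [heading=315, draw]
  RT 70: heading 315 -> 245
  RT 270: heading 245 -> 335
  -- iteration 2/5 --
  BK 5: (-5.414,-7.586) -> (-9.946,-5.473) [heading=335, draw]
  RT 70: heading 335 -> 265
  RT 270: heading 265 -> 355
  -- iteration 3/5 --
  BK 5: (-9.946,-5.473) -> (-14.927,-5.037) [heading=355, draw]
  RT 70: heading 355 -> 285
  RT 270: heading 285 -> 15
  -- iteration 4/5 --
  BK 5: (-14.927,-5.037) -> (-19.756,-6.331) [heading=15, draw]
  RT 70: heading 15 -> 305
  RT 270: heading 305 -> 35
  -- iteration 5/5 --
  BK 5: (-19.756,-6.331) -> (-23.852,-9.199) [heading=35, draw]
  RT 70: heading 35 -> 325
  RT 270: heading 325 -> 55
]
RT 90: heading 55 -> 325
RT 270: heading 325 -> 55
Final: pos=(-23.852,-9.199), heading=55, 6 segment(s) drawn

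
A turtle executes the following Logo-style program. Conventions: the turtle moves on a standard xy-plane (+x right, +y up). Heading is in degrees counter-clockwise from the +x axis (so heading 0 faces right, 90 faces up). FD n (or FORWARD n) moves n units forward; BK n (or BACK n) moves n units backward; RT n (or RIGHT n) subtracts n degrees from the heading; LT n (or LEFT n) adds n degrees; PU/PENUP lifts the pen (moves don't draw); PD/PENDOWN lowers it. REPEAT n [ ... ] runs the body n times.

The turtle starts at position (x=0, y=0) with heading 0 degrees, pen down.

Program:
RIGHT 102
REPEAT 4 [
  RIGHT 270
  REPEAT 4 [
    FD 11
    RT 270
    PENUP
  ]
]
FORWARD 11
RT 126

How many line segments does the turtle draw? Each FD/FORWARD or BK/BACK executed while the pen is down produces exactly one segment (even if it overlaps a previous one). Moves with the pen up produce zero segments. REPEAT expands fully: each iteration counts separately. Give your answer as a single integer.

Answer: 1

Derivation:
Executing turtle program step by step:
Start: pos=(0,0), heading=0, pen down
RT 102: heading 0 -> 258
REPEAT 4 [
  -- iteration 1/4 --
  RT 270: heading 258 -> 348
  REPEAT 4 [
    -- iteration 1/4 --
    FD 11: (0,0) -> (10.76,-2.287) [heading=348, draw]
    RT 270: heading 348 -> 78
    PU: pen up
    -- iteration 2/4 --
    FD 11: (10.76,-2.287) -> (13.047,8.473) [heading=78, move]
    RT 270: heading 78 -> 168
    PU: pen up
    -- iteration 3/4 --
    FD 11: (13.047,8.473) -> (2.287,10.76) [heading=168, move]
    RT 270: heading 168 -> 258
    PU: pen up
    -- iteration 4/4 --
    FD 11: (2.287,10.76) -> (0,0) [heading=258, move]
    RT 270: heading 258 -> 348
    PU: pen up
  ]
  -- iteration 2/4 --
  RT 270: heading 348 -> 78
  REPEAT 4 [
    -- iteration 1/4 --
    FD 11: (0,0) -> (2.287,10.76) [heading=78, move]
    RT 270: heading 78 -> 168
    PU: pen up
    -- iteration 2/4 --
    FD 11: (2.287,10.76) -> (-8.473,13.047) [heading=168, move]
    RT 270: heading 168 -> 258
    PU: pen up
    -- iteration 3/4 --
    FD 11: (-8.473,13.047) -> (-10.76,2.287) [heading=258, move]
    RT 270: heading 258 -> 348
    PU: pen up
    -- iteration 4/4 --
    FD 11: (-10.76,2.287) -> (0,0) [heading=348, move]
    RT 270: heading 348 -> 78
    PU: pen up
  ]
  -- iteration 3/4 --
  RT 270: heading 78 -> 168
  REPEAT 4 [
    -- iteration 1/4 --
    FD 11: (0,0) -> (-10.76,2.287) [heading=168, move]
    RT 270: heading 168 -> 258
    PU: pen up
    -- iteration 2/4 --
    FD 11: (-10.76,2.287) -> (-13.047,-8.473) [heading=258, move]
    RT 270: heading 258 -> 348
    PU: pen up
    -- iteration 3/4 --
    FD 11: (-13.047,-8.473) -> (-2.287,-10.76) [heading=348, move]
    RT 270: heading 348 -> 78
    PU: pen up
    -- iteration 4/4 --
    FD 11: (-2.287,-10.76) -> (0,0) [heading=78, move]
    RT 270: heading 78 -> 168
    PU: pen up
  ]
  -- iteration 4/4 --
  RT 270: heading 168 -> 258
  REPEAT 4 [
    -- iteration 1/4 --
    FD 11: (0,0) -> (-2.287,-10.76) [heading=258, move]
    RT 270: heading 258 -> 348
    PU: pen up
    -- iteration 2/4 --
    FD 11: (-2.287,-10.76) -> (8.473,-13.047) [heading=348, move]
    RT 270: heading 348 -> 78
    PU: pen up
    -- iteration 3/4 --
    FD 11: (8.473,-13.047) -> (10.76,-2.287) [heading=78, move]
    RT 270: heading 78 -> 168
    PU: pen up
    -- iteration 4/4 --
    FD 11: (10.76,-2.287) -> (0,0) [heading=168, move]
    RT 270: heading 168 -> 258
    PU: pen up
  ]
]
FD 11: (0,0) -> (-2.287,-10.76) [heading=258, move]
RT 126: heading 258 -> 132
Final: pos=(-2.287,-10.76), heading=132, 1 segment(s) drawn
Segments drawn: 1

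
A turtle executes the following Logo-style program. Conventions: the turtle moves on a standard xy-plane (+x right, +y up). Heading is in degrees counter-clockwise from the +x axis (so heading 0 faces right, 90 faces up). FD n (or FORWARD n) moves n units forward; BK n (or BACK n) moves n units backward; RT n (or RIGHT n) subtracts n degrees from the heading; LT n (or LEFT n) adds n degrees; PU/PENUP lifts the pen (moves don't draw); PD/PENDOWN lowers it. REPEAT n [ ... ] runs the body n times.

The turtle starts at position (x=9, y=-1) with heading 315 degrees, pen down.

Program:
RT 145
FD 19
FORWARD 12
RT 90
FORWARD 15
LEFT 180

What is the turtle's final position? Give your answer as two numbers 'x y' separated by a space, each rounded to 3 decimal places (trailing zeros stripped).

Answer: -18.924 19.155

Derivation:
Executing turtle program step by step:
Start: pos=(9,-1), heading=315, pen down
RT 145: heading 315 -> 170
FD 19: (9,-1) -> (-9.711,2.299) [heading=170, draw]
FD 12: (-9.711,2.299) -> (-21.529,4.383) [heading=170, draw]
RT 90: heading 170 -> 80
FD 15: (-21.529,4.383) -> (-18.924,19.155) [heading=80, draw]
LT 180: heading 80 -> 260
Final: pos=(-18.924,19.155), heading=260, 3 segment(s) drawn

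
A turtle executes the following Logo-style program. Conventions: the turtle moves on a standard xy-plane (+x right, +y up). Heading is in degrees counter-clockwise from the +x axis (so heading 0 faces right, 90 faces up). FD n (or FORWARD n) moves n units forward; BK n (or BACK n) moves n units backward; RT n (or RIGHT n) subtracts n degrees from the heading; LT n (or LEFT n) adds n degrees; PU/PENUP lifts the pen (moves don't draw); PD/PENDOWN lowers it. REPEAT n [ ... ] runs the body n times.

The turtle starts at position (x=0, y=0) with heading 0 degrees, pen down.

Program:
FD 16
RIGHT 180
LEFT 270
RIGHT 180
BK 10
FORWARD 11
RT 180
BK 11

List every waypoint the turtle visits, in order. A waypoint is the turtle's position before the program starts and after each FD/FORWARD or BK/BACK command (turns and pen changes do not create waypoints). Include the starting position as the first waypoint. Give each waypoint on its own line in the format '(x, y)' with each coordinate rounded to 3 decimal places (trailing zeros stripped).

Executing turtle program step by step:
Start: pos=(0,0), heading=0, pen down
FD 16: (0,0) -> (16,0) [heading=0, draw]
RT 180: heading 0 -> 180
LT 270: heading 180 -> 90
RT 180: heading 90 -> 270
BK 10: (16,0) -> (16,10) [heading=270, draw]
FD 11: (16,10) -> (16,-1) [heading=270, draw]
RT 180: heading 270 -> 90
BK 11: (16,-1) -> (16,-12) [heading=90, draw]
Final: pos=(16,-12), heading=90, 4 segment(s) drawn
Waypoints (5 total):
(0, 0)
(16, 0)
(16, 10)
(16, -1)
(16, -12)

Answer: (0, 0)
(16, 0)
(16, 10)
(16, -1)
(16, -12)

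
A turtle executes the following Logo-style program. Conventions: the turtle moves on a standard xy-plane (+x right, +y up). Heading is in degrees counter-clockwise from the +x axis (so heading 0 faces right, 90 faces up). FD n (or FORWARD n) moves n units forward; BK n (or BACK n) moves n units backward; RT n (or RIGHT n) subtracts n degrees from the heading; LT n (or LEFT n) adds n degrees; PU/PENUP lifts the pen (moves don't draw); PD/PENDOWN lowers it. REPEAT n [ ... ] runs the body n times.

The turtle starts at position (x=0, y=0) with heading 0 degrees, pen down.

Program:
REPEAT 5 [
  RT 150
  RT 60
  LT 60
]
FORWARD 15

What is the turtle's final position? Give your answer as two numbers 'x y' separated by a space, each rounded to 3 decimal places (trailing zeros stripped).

Executing turtle program step by step:
Start: pos=(0,0), heading=0, pen down
REPEAT 5 [
  -- iteration 1/5 --
  RT 150: heading 0 -> 210
  RT 60: heading 210 -> 150
  LT 60: heading 150 -> 210
  -- iteration 2/5 --
  RT 150: heading 210 -> 60
  RT 60: heading 60 -> 0
  LT 60: heading 0 -> 60
  -- iteration 3/5 --
  RT 150: heading 60 -> 270
  RT 60: heading 270 -> 210
  LT 60: heading 210 -> 270
  -- iteration 4/5 --
  RT 150: heading 270 -> 120
  RT 60: heading 120 -> 60
  LT 60: heading 60 -> 120
  -- iteration 5/5 --
  RT 150: heading 120 -> 330
  RT 60: heading 330 -> 270
  LT 60: heading 270 -> 330
]
FD 15: (0,0) -> (12.99,-7.5) [heading=330, draw]
Final: pos=(12.99,-7.5), heading=330, 1 segment(s) drawn

Answer: 12.99 -7.5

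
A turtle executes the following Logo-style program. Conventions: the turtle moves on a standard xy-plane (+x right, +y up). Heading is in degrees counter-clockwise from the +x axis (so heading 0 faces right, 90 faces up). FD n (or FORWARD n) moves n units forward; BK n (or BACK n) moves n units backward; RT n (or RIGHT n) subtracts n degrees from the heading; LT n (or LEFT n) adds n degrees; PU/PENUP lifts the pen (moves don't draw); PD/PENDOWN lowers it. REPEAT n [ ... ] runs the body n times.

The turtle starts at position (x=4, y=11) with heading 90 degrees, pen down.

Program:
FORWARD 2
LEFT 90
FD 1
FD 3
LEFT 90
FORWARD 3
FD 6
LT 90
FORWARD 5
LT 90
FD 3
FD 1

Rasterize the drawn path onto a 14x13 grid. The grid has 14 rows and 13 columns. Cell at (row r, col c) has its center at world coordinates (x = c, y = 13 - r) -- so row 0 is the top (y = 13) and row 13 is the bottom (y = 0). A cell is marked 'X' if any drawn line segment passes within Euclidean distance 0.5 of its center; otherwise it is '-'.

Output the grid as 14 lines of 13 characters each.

Segment 0: (4,11) -> (4,13)
Segment 1: (4,13) -> (3,13)
Segment 2: (3,13) -> (0,13)
Segment 3: (0,13) -> (-0,10)
Segment 4: (-0,10) -> (-0,4)
Segment 5: (-0,4) -> (5,4)
Segment 6: (5,4) -> (5,7)
Segment 7: (5,7) -> (5,8)

Answer: XXXXX--------
X---X--------
X---X--------
X------------
X------------
X----X-------
X----X-------
X----X-------
X----X-------
XXXXXX-------
-------------
-------------
-------------
-------------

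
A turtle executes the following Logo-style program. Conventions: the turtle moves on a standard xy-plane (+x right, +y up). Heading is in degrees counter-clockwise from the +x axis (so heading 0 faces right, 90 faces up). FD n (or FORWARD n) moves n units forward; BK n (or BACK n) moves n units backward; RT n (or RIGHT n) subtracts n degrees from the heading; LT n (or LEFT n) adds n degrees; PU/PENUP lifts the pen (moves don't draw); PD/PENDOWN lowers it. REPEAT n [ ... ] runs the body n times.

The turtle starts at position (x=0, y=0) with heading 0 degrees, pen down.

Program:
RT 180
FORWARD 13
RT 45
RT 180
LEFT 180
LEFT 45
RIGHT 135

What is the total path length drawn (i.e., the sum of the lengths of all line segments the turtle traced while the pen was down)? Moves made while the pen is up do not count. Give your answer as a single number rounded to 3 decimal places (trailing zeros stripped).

Executing turtle program step by step:
Start: pos=(0,0), heading=0, pen down
RT 180: heading 0 -> 180
FD 13: (0,0) -> (-13,0) [heading=180, draw]
RT 45: heading 180 -> 135
RT 180: heading 135 -> 315
LT 180: heading 315 -> 135
LT 45: heading 135 -> 180
RT 135: heading 180 -> 45
Final: pos=(-13,0), heading=45, 1 segment(s) drawn

Segment lengths:
  seg 1: (0,0) -> (-13,0), length = 13
Total = 13

Answer: 13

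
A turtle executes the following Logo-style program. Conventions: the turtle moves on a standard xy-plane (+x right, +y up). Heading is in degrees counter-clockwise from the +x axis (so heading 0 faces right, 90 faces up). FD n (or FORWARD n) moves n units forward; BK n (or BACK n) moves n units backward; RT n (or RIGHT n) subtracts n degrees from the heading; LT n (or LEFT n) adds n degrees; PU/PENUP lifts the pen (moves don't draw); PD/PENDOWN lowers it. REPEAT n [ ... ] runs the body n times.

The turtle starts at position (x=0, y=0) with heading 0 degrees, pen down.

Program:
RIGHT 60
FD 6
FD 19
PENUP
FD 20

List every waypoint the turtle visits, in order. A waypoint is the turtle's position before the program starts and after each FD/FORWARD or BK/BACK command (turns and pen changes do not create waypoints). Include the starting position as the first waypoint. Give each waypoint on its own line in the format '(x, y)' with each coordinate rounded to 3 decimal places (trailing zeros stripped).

Executing turtle program step by step:
Start: pos=(0,0), heading=0, pen down
RT 60: heading 0 -> 300
FD 6: (0,0) -> (3,-5.196) [heading=300, draw]
FD 19: (3,-5.196) -> (12.5,-21.651) [heading=300, draw]
PU: pen up
FD 20: (12.5,-21.651) -> (22.5,-38.971) [heading=300, move]
Final: pos=(22.5,-38.971), heading=300, 2 segment(s) drawn
Waypoints (4 total):
(0, 0)
(3, -5.196)
(12.5, -21.651)
(22.5, -38.971)

Answer: (0, 0)
(3, -5.196)
(12.5, -21.651)
(22.5, -38.971)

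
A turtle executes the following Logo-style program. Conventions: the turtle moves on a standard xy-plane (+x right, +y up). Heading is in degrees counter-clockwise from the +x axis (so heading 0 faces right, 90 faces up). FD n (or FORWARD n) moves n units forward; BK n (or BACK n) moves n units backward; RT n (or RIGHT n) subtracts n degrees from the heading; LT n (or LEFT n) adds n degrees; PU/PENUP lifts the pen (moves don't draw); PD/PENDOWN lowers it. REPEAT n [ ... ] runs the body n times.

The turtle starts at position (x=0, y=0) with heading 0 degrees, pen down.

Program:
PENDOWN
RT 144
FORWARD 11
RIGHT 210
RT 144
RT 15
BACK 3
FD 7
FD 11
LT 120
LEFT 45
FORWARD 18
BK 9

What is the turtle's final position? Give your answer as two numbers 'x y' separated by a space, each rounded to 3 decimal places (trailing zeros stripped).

Executing turtle program step by step:
Start: pos=(0,0), heading=0, pen down
PD: pen down
RT 144: heading 0 -> 216
FD 11: (0,0) -> (-8.899,-6.466) [heading=216, draw]
RT 210: heading 216 -> 6
RT 144: heading 6 -> 222
RT 15: heading 222 -> 207
BK 3: (-8.899,-6.466) -> (-6.226,-5.104) [heading=207, draw]
FD 7: (-6.226,-5.104) -> (-12.463,-8.282) [heading=207, draw]
FD 11: (-12.463,-8.282) -> (-22.264,-13.275) [heading=207, draw]
LT 120: heading 207 -> 327
LT 45: heading 327 -> 12
FD 18: (-22.264,-13.275) -> (-4.658,-9.533) [heading=12, draw]
BK 9: (-4.658,-9.533) -> (-13.461,-11.404) [heading=12, draw]
Final: pos=(-13.461,-11.404), heading=12, 6 segment(s) drawn

Answer: -13.461 -11.404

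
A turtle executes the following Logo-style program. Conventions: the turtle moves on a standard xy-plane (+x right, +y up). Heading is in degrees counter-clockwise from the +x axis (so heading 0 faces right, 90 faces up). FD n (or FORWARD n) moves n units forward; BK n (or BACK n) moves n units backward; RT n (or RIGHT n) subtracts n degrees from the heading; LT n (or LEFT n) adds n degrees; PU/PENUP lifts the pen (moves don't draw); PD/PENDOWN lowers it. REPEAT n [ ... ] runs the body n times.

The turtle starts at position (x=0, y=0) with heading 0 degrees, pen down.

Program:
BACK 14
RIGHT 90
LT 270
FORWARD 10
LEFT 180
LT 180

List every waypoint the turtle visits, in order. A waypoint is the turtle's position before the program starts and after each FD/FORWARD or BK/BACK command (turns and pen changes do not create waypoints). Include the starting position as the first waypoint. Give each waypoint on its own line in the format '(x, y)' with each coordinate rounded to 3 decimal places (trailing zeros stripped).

Executing turtle program step by step:
Start: pos=(0,0), heading=0, pen down
BK 14: (0,0) -> (-14,0) [heading=0, draw]
RT 90: heading 0 -> 270
LT 270: heading 270 -> 180
FD 10: (-14,0) -> (-24,0) [heading=180, draw]
LT 180: heading 180 -> 0
LT 180: heading 0 -> 180
Final: pos=(-24,0), heading=180, 2 segment(s) drawn
Waypoints (3 total):
(0, 0)
(-14, 0)
(-24, 0)

Answer: (0, 0)
(-14, 0)
(-24, 0)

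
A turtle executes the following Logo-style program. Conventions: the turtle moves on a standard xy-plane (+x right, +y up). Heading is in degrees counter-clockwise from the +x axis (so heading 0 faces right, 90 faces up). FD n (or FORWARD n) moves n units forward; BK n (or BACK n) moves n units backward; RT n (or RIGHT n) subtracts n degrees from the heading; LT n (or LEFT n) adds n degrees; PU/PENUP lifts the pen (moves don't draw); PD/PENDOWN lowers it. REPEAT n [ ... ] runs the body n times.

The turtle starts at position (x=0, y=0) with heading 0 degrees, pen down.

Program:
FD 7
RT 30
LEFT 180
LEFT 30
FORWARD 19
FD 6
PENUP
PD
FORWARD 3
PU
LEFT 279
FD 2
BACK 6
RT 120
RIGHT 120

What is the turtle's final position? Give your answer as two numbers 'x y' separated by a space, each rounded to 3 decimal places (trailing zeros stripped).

Executing turtle program step by step:
Start: pos=(0,0), heading=0, pen down
FD 7: (0,0) -> (7,0) [heading=0, draw]
RT 30: heading 0 -> 330
LT 180: heading 330 -> 150
LT 30: heading 150 -> 180
FD 19: (7,0) -> (-12,0) [heading=180, draw]
FD 6: (-12,0) -> (-18,0) [heading=180, draw]
PU: pen up
PD: pen down
FD 3: (-18,0) -> (-21,0) [heading=180, draw]
PU: pen up
LT 279: heading 180 -> 99
FD 2: (-21,0) -> (-21.313,1.975) [heading=99, move]
BK 6: (-21.313,1.975) -> (-20.374,-3.951) [heading=99, move]
RT 120: heading 99 -> 339
RT 120: heading 339 -> 219
Final: pos=(-20.374,-3.951), heading=219, 4 segment(s) drawn

Answer: -20.374 -3.951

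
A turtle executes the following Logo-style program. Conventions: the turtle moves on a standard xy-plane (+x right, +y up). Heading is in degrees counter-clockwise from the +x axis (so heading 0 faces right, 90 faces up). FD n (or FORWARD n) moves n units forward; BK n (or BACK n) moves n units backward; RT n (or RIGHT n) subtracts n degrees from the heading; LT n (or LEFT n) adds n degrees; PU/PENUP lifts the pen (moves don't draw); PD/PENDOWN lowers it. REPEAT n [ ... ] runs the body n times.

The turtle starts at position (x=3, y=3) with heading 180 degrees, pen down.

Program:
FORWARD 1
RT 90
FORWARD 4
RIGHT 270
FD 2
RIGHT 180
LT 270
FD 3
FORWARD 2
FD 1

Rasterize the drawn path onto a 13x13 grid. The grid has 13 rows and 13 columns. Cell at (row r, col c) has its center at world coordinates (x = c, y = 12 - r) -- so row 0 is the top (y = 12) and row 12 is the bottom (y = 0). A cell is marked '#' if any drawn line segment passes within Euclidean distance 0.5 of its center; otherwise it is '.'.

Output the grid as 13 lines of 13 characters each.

Segment 0: (3,3) -> (2,3)
Segment 1: (2,3) -> (2,7)
Segment 2: (2,7) -> (0,7)
Segment 3: (0,7) -> (0,4)
Segment 4: (0,4) -> (0,2)
Segment 5: (0,2) -> (0,1)

Answer: .............
.............
.............
.............
.............
###..........
#.#..........
#.#..........
#.#..........
#.##.........
#............
#............
.............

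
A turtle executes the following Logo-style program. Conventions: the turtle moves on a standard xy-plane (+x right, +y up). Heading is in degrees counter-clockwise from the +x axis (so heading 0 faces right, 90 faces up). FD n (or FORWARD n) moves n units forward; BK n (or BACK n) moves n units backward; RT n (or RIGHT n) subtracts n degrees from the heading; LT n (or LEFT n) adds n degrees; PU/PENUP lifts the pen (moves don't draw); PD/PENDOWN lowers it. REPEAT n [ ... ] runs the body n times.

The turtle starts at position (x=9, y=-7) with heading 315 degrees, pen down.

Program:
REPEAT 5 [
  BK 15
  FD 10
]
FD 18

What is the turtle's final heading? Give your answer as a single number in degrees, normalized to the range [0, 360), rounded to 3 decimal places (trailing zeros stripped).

Answer: 315

Derivation:
Executing turtle program step by step:
Start: pos=(9,-7), heading=315, pen down
REPEAT 5 [
  -- iteration 1/5 --
  BK 15: (9,-7) -> (-1.607,3.607) [heading=315, draw]
  FD 10: (-1.607,3.607) -> (5.464,-3.464) [heading=315, draw]
  -- iteration 2/5 --
  BK 15: (5.464,-3.464) -> (-5.142,7.142) [heading=315, draw]
  FD 10: (-5.142,7.142) -> (1.929,0.071) [heading=315, draw]
  -- iteration 3/5 --
  BK 15: (1.929,0.071) -> (-8.678,10.678) [heading=315, draw]
  FD 10: (-8.678,10.678) -> (-1.607,3.607) [heading=315, draw]
  -- iteration 4/5 --
  BK 15: (-1.607,3.607) -> (-12.213,14.213) [heading=315, draw]
  FD 10: (-12.213,14.213) -> (-5.142,7.142) [heading=315, draw]
  -- iteration 5/5 --
  BK 15: (-5.142,7.142) -> (-15.749,17.749) [heading=315, draw]
  FD 10: (-15.749,17.749) -> (-8.678,10.678) [heading=315, draw]
]
FD 18: (-8.678,10.678) -> (4.05,-2.05) [heading=315, draw]
Final: pos=(4.05,-2.05), heading=315, 11 segment(s) drawn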